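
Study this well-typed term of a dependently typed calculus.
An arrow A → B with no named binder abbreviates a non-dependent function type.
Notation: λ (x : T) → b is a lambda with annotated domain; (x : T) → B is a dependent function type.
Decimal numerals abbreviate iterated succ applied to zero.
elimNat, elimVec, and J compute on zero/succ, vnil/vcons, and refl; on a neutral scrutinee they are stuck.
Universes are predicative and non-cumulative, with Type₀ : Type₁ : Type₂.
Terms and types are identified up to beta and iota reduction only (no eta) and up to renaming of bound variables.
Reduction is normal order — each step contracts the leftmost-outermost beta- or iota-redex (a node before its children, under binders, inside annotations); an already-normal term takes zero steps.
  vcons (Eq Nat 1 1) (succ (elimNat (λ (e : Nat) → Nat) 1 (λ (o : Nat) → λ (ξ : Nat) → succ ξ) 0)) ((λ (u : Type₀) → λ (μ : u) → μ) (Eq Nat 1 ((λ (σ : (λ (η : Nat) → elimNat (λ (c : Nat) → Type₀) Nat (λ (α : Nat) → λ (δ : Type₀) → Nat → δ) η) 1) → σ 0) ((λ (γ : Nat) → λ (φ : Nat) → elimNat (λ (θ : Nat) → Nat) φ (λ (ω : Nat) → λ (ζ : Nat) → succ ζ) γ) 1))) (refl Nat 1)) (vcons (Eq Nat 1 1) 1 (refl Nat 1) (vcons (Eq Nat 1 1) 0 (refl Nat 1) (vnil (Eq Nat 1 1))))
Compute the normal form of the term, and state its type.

reduced normal form:
  vcons (Eq Nat 1 1) 2 (refl Nat 1) (vcons (Eq Nat 1 1) 1 (refl Nat 1) (vcons (Eq Nat 1 1) 0 (refl Nat 1) (vnil (Eq Nat 1 1))))
inferred type:
  Vec (Eq Nat 1 1) 3
observation: contracting an elimNat iota-redex first, the term normalizes in 3 steps.


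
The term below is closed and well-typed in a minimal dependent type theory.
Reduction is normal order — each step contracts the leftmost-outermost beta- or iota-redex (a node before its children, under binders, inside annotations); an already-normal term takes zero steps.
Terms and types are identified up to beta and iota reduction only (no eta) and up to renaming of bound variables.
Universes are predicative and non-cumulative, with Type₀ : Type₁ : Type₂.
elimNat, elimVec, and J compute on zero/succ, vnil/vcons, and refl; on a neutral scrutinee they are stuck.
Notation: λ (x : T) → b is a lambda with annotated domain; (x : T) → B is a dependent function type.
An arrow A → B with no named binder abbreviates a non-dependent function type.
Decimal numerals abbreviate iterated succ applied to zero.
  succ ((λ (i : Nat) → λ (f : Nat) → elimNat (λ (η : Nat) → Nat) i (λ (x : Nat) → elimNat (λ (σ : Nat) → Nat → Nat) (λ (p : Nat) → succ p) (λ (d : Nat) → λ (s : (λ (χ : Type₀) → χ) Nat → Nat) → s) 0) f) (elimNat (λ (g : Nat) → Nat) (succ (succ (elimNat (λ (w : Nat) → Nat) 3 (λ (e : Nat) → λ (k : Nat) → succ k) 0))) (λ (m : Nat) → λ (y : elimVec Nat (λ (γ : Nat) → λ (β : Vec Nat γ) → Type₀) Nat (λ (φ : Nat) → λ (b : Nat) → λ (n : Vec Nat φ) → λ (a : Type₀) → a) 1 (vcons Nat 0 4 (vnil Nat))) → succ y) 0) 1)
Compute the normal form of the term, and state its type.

normal form:
  7
the term's type:
  Nat
observation: the first redex contracted is a beta-redex; the normal form is reached in 9 normal-order steps.


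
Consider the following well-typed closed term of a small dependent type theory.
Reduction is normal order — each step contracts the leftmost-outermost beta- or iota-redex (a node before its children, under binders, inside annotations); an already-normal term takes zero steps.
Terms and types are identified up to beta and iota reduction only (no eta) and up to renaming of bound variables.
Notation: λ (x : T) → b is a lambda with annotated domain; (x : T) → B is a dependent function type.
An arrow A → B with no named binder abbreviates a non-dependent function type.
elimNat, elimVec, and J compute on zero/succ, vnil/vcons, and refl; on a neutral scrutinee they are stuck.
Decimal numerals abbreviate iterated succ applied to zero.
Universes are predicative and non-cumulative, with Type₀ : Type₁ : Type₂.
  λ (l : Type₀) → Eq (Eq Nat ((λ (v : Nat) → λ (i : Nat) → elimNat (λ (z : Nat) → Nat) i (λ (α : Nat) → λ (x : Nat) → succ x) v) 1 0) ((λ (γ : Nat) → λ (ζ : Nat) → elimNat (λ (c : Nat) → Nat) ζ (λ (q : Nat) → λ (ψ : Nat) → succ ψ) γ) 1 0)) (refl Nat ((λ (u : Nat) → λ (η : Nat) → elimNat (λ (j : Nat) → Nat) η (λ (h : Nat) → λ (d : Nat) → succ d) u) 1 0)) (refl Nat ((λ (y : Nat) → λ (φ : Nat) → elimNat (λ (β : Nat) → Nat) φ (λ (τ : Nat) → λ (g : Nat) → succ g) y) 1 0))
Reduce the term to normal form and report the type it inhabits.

reduced normal form:
  λ (l : Type₀) → Eq (Eq Nat 1 1) (refl Nat 1) (refl Nat 1)
the term's type:
  Type₀ → Type₀
observation: 24 normal-order steps normalize the term, beginning with a beta-redex.


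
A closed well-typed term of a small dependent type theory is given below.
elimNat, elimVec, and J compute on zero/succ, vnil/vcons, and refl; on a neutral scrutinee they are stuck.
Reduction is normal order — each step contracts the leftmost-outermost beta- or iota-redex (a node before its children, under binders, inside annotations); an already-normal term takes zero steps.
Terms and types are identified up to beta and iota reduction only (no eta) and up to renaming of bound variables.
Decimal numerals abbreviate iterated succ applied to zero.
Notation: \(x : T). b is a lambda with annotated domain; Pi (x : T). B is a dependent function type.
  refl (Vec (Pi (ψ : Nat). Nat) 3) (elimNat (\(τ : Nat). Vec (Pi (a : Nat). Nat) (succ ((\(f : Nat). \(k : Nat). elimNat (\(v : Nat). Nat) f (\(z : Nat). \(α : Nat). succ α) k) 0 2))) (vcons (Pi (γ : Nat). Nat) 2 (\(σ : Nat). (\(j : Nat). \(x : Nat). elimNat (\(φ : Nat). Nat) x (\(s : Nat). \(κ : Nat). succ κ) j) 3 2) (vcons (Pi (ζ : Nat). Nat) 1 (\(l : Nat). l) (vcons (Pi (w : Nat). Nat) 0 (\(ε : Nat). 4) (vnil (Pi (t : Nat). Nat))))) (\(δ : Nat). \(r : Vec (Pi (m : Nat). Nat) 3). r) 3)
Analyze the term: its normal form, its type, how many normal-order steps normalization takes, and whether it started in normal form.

resulting normal form:
  refl (Vec (Pi (ψ : Nat). Nat) 3) (vcons (Pi (τ : Nat). Nat) 2 (\(a : Nat). 5) (vcons (Pi (f : Nat). Nat) 1 (\(k : Nat). k) (vcons (Pi (v : Nat). Nat) 0 (\(z : Nat). 4) (vnil (Pi (α : Nat). Nat)))))
type:
  Eq (Vec (Pi (ψ : Nat). Nat) 3) (vcons (Pi (τ : Nat). Nat) 2 (\(a : Nat). 5) (vcons (Pi (f : Nat). Nat) 1 (\(k : Nat). k) (vcons (Pi (v : Nat). Nat) 0 (\(z : Nat). 4) (vnil (Pi (α : Nat). Nat))))) (vcons (Pi (γ : Nat). Nat) 2 (\(σ : Nat). 5) (vcons (Pi (j : Nat). Nat) 1 (\(x : Nat). x) (vcons (Pi (φ : Nat). Nat) 0 (\(s : Nat). 4) (vnil (Pi (κ : Nat). Nat)))))
steps to reach normal form (normal order): 22
started in normal form: no
first contracted redex: an elimNat iota-redex


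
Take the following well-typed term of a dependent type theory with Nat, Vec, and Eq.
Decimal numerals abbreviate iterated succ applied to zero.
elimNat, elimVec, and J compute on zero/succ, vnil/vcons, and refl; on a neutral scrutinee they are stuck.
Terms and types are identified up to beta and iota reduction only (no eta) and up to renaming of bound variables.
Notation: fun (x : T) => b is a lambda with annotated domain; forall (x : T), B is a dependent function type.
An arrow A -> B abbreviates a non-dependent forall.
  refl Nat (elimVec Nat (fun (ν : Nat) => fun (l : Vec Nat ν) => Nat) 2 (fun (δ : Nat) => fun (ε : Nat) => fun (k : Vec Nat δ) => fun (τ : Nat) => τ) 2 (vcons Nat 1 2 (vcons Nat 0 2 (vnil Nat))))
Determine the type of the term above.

type:
  Eq Nat 2 2


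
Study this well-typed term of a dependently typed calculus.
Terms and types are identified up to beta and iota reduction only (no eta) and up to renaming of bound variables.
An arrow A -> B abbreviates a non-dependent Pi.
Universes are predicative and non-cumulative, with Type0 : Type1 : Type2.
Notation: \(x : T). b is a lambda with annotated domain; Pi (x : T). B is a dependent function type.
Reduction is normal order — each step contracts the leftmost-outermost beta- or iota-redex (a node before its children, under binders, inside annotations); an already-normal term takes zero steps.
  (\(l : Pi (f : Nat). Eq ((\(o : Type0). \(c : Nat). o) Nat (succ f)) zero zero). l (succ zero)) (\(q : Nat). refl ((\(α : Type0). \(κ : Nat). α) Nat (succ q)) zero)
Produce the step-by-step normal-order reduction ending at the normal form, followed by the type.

normal-order reduction:
  (\(l : Pi (f : Nat). Eq ((\(o : Type0). \(c : Nat). o) Nat (succ f)) zero zero). l (succ zero)) (\(q : Nat). refl ((\(α : Type0). \(κ : Nat). α) Nat (succ q)) zero)
  ~> (\(l : Nat). refl ((\(f : Type0). \(o : Nat). f) Nat (succ l)) zero) (succ zero)
  ~> refl ((\(l : Type0). \(f : Nat). l) Nat (succ (succ zero))) zero
  ~> refl ((\(l : Nat). Nat) (succ (succ zero))) zero
  ~> refl Nat zero
the term's type:
  Eq Nat zero zero


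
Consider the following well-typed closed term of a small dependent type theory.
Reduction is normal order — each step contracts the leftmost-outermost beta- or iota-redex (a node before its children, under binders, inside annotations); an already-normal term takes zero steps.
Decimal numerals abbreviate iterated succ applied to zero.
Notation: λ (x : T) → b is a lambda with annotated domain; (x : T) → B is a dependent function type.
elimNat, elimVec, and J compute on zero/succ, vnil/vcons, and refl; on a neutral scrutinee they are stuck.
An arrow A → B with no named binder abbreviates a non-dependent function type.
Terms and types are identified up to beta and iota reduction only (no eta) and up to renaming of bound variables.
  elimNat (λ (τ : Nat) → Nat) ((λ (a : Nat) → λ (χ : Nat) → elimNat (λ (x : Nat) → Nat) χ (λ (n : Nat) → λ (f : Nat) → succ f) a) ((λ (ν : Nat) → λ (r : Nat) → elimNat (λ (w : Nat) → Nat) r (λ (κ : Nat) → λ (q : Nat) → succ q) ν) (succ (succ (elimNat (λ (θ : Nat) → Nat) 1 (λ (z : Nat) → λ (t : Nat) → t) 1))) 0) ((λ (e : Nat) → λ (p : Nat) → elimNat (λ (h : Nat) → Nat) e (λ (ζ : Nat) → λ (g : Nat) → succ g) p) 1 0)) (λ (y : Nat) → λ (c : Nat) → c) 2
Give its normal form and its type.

reduced normal form:
  4
inferred type:
  Nat


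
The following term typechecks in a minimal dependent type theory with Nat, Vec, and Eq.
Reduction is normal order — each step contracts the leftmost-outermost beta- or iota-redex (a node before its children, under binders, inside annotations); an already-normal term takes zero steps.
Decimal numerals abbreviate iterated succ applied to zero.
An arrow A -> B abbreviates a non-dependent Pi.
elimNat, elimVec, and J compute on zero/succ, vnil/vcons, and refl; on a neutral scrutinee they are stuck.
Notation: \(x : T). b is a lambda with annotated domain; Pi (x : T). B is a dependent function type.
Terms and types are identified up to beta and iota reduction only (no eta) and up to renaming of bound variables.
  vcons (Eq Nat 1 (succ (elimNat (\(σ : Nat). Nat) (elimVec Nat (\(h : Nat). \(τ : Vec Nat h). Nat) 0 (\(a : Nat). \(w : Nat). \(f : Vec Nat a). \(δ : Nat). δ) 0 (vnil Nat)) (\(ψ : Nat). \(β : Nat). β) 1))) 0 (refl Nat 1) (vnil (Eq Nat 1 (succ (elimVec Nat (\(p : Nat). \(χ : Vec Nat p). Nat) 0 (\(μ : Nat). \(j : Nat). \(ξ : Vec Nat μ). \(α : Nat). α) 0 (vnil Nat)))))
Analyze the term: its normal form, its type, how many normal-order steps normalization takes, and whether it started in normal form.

reduced normal form:
  vcons (Eq Nat 1 1) 0 (refl Nat 1) (vnil (Eq Nat 1 1))
the term's type:
  Vec (Eq Nat 1 1) 1
reduction steps (normal order): 6
started in normal form: no
first contracted redex: an elimNat iota-redex


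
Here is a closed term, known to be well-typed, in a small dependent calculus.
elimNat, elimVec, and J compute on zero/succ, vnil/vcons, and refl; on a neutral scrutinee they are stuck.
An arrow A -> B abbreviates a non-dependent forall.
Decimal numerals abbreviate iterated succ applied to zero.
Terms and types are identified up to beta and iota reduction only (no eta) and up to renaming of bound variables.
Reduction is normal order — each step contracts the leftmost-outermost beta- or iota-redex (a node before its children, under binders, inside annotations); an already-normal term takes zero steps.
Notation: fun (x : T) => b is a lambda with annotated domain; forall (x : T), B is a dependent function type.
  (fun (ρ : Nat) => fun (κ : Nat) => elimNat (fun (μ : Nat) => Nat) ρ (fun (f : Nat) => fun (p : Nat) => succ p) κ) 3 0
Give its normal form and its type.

reduced normal form:
  3
the term's type:
  Nat


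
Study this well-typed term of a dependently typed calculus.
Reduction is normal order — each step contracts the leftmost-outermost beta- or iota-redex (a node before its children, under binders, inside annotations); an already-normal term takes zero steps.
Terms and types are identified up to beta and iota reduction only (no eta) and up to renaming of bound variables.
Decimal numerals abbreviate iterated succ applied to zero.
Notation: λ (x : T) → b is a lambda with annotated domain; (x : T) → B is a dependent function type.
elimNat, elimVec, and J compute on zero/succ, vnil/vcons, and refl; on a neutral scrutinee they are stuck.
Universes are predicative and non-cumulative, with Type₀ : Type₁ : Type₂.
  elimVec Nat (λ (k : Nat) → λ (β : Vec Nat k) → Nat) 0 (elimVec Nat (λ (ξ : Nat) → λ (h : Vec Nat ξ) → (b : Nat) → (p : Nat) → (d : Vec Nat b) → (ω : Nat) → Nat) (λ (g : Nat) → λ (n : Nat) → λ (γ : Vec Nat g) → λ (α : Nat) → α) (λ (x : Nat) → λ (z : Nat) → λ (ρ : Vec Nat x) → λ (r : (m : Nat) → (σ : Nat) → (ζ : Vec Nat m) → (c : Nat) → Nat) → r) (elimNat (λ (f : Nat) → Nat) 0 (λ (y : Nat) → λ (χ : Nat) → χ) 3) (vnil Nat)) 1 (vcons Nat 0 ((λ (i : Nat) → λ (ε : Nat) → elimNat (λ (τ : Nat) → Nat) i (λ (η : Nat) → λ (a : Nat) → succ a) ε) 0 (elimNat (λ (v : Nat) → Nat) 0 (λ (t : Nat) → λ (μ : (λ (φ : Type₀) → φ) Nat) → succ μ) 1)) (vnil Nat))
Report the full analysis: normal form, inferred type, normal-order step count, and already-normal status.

normal form:
  0
type:
  Nat
steps to reach normal form (normal order): 7
started in normal form: no
first redex: an elimVec iota-redex


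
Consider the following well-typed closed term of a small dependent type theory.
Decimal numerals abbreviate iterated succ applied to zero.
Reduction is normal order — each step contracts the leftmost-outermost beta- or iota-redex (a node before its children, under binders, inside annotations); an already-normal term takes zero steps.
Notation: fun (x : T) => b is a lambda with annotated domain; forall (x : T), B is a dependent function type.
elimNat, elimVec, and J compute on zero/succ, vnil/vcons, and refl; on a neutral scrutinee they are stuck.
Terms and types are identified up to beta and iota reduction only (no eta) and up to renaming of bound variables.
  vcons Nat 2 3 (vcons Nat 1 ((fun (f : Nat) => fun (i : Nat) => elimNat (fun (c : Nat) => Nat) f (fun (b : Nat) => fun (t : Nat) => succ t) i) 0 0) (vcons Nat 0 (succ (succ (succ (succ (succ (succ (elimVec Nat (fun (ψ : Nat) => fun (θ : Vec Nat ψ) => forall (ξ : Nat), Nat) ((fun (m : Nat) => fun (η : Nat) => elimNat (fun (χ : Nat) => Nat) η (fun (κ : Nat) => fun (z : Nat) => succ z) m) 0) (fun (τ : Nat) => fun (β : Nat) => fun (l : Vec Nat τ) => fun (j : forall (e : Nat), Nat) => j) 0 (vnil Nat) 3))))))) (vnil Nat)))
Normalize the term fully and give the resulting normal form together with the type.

normal form:
  vcons Nat 2 3 (vcons Nat 1 0 (vcons Nat 0 9 (vnil Nat)))
the term's type:
  Vec Nat 3


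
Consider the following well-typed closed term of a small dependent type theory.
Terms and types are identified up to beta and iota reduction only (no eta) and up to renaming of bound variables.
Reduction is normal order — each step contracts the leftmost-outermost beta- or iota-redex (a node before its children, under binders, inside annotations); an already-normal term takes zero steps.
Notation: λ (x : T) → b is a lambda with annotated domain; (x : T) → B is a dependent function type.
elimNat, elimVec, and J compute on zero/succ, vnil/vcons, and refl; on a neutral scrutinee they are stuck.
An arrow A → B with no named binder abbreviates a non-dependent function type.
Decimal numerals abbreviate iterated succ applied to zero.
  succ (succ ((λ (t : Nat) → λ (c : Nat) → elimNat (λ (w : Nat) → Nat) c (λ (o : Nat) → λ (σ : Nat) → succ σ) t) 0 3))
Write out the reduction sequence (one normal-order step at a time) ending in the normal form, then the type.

normal-order reduction sequence:
  succ (succ ((λ (t : Nat) → λ (c : Nat) → elimNat (λ (w : Nat) → Nat) c (λ (o : Nat) → λ (σ : Nat) → succ σ) t) 0 3))
  ~> succ (succ ((λ (t : Nat) → elimNat (λ (c : Nat) → Nat) t (λ (w : Nat) → λ (o : Nat) → succ o) 0) 3))
  ~> succ (succ (elimNat (λ (t : Nat) → Nat) 3 (λ (c : Nat) → λ (w : Nat) → succ w) 0))
  ~> 5
type:
  Nat


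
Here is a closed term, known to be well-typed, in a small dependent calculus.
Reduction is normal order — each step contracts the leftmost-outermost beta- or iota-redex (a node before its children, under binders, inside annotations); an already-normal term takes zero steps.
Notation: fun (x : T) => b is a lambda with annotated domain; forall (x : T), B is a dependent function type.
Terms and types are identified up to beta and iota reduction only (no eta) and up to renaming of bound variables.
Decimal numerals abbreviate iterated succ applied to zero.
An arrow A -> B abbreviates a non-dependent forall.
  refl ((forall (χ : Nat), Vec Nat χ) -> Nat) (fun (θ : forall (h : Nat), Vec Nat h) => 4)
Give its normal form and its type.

reduced normal form:
  refl ((forall (χ : Nat), Vec Nat χ) -> Nat) (fun (θ : forall (h : Nat), Vec Nat h) => 4)
inferred type:
  Eq ((forall (χ : Nat), Vec Nat χ) -> Nat) (fun (θ : forall (h : Nat), Vec Nat h) => 4) (fun (r : forall (ξ : Nat), Vec Nat ξ) => 4)


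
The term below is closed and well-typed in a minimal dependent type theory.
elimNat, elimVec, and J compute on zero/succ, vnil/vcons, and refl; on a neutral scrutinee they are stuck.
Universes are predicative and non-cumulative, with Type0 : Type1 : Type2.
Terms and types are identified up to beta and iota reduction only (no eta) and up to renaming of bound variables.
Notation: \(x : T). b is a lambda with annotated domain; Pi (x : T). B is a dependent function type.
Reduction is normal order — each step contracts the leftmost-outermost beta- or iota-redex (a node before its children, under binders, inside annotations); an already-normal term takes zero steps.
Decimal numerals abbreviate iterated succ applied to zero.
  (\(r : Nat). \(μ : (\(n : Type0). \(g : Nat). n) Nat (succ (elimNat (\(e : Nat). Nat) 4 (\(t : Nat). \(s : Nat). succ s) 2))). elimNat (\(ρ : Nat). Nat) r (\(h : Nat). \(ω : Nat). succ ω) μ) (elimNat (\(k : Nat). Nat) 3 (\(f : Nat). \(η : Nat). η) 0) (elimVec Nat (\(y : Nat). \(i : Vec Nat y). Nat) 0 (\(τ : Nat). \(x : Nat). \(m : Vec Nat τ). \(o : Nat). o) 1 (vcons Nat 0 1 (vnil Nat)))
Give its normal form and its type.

reduced normal form:
  3
inferred type:
  Nat


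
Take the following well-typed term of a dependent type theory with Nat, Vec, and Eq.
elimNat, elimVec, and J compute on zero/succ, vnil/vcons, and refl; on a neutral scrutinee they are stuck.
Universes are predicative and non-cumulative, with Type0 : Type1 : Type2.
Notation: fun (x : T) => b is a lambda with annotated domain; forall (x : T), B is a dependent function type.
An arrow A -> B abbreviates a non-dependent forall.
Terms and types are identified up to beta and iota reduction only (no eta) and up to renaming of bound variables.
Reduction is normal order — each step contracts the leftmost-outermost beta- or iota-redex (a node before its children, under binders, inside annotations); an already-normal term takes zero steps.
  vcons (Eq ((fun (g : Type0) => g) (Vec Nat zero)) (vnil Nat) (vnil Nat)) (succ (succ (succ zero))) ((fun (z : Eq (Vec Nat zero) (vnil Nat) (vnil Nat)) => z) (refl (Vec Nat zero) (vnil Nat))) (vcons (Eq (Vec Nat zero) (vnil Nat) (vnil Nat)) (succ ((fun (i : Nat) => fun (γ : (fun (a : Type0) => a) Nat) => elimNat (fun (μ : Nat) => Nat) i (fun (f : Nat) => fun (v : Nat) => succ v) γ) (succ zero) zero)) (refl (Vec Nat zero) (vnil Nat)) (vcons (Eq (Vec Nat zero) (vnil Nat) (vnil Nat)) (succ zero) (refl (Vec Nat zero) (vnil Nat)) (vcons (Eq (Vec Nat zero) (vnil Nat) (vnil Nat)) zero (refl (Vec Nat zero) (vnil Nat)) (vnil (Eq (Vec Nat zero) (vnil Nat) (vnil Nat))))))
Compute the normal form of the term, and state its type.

normal form:
  vcons (Eq (Vec Nat zero) (vnil Nat) (vnil Nat)) (succ (succ (succ zero))) (refl (Vec Nat zero) (vnil Nat)) (vcons (Eq (Vec Nat zero) (vnil Nat) (vnil Nat)) (succ (succ zero)) (refl (Vec Nat zero) (vnil Nat)) (vcons (Eq (Vec Nat zero) (vnil Nat) (vnil Nat)) (succ zero) (refl (Vec Nat zero) (vnil Nat)) (vcons (Eq (Vec Nat zero) (vnil Nat) (vnil Nat)) zero (refl (Vec Nat zero) (vnil Nat)) (vnil (Eq (Vec Nat zero) (vnil Nat) (vnil Nat))))))
the term's type:
  Vec (Eq (Vec Nat zero) (vnil Nat) (vnil Nat)) (succ (succ (succ (succ zero))))


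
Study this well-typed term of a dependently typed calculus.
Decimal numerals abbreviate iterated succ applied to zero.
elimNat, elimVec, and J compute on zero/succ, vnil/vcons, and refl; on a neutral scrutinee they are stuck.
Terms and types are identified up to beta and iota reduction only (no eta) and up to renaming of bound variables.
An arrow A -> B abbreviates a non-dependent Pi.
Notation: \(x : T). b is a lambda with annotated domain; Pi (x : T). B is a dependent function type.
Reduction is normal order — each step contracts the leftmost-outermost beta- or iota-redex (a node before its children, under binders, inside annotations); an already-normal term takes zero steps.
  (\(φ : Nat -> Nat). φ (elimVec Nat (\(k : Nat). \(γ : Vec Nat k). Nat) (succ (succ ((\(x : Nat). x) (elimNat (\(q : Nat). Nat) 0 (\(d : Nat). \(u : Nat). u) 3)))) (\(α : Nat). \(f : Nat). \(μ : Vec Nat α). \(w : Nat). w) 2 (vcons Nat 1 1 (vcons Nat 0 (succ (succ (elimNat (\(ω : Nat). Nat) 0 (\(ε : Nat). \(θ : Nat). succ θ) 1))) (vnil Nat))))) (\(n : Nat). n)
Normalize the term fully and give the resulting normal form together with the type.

reduced normal form:
  2
type:
  Nat


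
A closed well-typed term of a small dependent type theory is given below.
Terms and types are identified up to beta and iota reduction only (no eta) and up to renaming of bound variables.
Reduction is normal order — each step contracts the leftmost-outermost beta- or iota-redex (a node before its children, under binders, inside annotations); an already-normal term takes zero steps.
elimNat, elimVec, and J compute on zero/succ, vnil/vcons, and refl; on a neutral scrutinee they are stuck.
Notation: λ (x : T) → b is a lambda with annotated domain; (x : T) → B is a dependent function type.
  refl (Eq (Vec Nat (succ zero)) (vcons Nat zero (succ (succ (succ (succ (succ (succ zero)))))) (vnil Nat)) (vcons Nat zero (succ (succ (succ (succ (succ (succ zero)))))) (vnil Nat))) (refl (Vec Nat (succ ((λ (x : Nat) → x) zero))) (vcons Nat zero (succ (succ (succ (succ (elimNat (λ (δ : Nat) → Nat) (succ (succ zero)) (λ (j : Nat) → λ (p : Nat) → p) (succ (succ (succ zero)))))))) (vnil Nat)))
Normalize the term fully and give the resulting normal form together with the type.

normal form:
  refl (Eq (Vec Nat (succ zero)) (vcons Nat zero (succ (succ (succ (succ (succ (succ zero)))))) (vnil Nat)) (vcons Nat zero (succ (succ (succ (succ (succ (succ zero)))))) (vnil Nat))) (refl (Vec Nat (succ zero)) (vcons Nat zero (succ (succ (succ (succ (succ (succ zero)))))) (vnil Nat)))
type:
  Eq (Eq (Vec Nat (succ zero)) (vcons Nat zero (succ (succ (succ (succ (succ (succ zero)))))) (vnil Nat)) (vcons Nat zero (succ (succ (succ (succ (succ (succ zero)))))) (vnil Nat))) (refl (Vec Nat (succ zero)) (vcons Nat zero (succ (succ (succ (succ (succ (succ zero)))))) (vnil Nat))) (refl (Vec Nat (succ zero)) (vcons Nat zero (succ (succ (succ (succ (succ (succ zero)))))) (vnil Nat)))


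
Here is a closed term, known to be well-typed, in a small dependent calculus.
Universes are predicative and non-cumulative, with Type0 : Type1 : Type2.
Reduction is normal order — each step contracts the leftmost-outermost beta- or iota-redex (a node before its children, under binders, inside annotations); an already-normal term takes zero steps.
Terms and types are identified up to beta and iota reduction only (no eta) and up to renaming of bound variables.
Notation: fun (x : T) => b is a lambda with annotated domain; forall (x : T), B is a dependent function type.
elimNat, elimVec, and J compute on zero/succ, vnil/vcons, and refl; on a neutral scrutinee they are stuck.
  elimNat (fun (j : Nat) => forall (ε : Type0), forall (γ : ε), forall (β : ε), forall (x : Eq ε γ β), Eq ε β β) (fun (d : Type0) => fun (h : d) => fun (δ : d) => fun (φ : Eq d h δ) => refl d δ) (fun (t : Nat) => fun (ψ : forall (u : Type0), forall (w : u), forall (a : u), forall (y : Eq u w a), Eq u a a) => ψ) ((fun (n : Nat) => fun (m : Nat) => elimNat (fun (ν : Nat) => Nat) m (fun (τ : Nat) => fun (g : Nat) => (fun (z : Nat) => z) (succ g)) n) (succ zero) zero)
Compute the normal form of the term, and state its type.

reduced normal form:
  fun (j : Type0) => fun (ε : j) => fun (γ : j) => fun (β : Eq j ε γ) => refl j γ
inferred type:
  forall (j : Type0), forall (ε : j), forall (γ : j), forall (β : Eq j ε γ), Eq j γ γ
observation: 11 normal-order steps normalize the term, beginning with a beta-redex.


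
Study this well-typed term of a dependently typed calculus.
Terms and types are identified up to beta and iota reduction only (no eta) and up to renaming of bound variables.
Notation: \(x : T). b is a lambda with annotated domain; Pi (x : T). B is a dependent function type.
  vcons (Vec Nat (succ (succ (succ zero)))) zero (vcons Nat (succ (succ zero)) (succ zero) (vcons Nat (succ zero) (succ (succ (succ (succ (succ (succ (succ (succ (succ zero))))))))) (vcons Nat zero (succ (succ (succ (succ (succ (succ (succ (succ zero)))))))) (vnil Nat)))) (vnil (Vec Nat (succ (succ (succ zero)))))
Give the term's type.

inferred type:
  Vec (Vec Nat (succ (succ (succ zero)))) (succ zero)


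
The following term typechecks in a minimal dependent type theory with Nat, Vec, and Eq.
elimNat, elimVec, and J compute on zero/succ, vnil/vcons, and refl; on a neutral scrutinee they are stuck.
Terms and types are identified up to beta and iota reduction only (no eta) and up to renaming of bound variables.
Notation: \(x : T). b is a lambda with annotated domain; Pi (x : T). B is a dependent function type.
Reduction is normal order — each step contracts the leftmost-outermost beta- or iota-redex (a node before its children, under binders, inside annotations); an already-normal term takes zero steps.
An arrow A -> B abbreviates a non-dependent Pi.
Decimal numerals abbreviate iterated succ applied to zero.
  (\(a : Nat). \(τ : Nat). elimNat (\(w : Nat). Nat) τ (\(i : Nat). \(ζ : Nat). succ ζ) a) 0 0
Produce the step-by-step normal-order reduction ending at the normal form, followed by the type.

reduction (normal order):
  (\(a : Nat). \(τ : Nat). elimNat (\(w : Nat). Nat) τ (\(i : Nat). \(ζ : Nat). succ ζ) a) 0 0
  ~> (\(a : Nat). elimNat (\(τ : Nat). Nat) a (\(w : Nat). \(i : Nat). succ i) 0) 0
  ~> elimNat (\(a : Nat). Nat) 0 (\(τ : Nat). \(w : Nat). succ w) 0
  ~> 0
inferred type:
  Nat


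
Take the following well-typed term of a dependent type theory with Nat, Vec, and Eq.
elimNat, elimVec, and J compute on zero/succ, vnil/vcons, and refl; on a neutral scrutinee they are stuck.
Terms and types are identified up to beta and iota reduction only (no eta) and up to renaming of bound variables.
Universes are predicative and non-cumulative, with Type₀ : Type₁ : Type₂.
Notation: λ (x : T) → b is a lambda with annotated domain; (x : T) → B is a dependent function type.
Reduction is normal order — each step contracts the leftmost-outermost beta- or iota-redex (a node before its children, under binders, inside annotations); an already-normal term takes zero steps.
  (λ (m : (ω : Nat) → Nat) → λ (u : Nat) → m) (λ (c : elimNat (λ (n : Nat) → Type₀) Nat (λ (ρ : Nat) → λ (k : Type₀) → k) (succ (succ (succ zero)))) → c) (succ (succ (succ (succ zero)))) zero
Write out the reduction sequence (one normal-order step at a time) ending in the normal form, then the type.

reduction (normal order):
  (λ (m : (ω : Nat) → Nat) → λ (u : Nat) → m) (λ (c : elimNat (λ (n : Nat) → Type₀) Nat (λ (ρ : Nat) → λ (k : Type₀) → k) (succ (succ (succ zero)))) → c) (succ (succ (succ (succ zero)))) zero
  ~> (λ (m : Nat) → λ (ω : elimNat (λ (u : Nat) → Type₀) Nat (λ (c : Nat) → λ (n : Type₀) → n) (succ (succ (succ zero)))) → ω) (succ (succ (succ (succ zero)))) zero
  ~> (λ (m : elimNat (λ (ω : Nat) → Type₀) Nat (λ (u : Nat) → λ (c : Type₀) → c) (succ (succ (succ zero)))) → m) zero
  ~> zero
type:
  Nat


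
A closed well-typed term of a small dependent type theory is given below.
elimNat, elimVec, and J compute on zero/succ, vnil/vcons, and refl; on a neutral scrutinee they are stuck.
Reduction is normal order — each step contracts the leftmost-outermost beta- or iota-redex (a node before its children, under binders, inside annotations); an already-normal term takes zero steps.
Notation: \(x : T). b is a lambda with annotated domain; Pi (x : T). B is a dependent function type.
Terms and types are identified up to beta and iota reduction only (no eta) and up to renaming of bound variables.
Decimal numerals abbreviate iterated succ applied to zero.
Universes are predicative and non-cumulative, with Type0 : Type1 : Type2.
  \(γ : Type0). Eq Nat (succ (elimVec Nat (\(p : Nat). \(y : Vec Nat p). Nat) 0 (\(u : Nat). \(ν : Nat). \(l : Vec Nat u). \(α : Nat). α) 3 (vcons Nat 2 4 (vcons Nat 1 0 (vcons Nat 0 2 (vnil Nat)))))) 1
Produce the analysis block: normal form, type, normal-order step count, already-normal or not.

reduced normal form:
  \(γ : Type0). Eq Nat 1 1
inferred type:
  Pi (γ : Type0). Type0
reduction steps (normal order): 16
already normal: no
first contracted redex: an elimVec iota-redex


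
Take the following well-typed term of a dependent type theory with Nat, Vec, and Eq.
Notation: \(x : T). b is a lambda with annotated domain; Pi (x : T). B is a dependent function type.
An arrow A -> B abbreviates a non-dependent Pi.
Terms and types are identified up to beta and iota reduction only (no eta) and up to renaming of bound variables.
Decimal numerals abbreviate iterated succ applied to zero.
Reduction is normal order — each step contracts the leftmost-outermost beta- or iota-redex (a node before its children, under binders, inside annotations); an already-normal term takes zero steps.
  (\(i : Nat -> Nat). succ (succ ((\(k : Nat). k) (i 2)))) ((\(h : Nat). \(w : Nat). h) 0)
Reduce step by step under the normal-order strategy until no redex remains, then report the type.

normal-order reduction:
  (\(i : Nat -> Nat). succ (succ ((\(k : Nat). k) (i 2)))) ((\(h : Nat). \(w : Nat). h) 0)
  ~> succ (succ ((\(i : Nat). i) ((\(k : Nat). \(h : Nat). k) 0 2)))
  ~> succ (succ ((\(i : Nat). \(k : Nat). i) 0 2))
  ~> succ (succ ((\(i : Nat). 0) 2))
  ~> 2
the term's type:
  Nat


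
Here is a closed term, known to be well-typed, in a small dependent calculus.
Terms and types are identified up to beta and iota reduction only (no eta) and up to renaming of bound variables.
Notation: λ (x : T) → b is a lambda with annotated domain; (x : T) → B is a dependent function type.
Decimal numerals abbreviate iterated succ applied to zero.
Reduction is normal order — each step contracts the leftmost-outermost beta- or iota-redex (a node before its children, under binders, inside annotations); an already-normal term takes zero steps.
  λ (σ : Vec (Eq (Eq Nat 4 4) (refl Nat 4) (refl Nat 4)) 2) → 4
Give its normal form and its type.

normal form:
  λ (σ : Vec (Eq (Eq Nat 4 4) (refl Nat 4) (refl Nat 4)) 2) → 4
the term's type:
  (σ : Vec (Eq (Eq Nat 4 4) (refl Nat 4) (refl Nat 4)) 2) → Nat


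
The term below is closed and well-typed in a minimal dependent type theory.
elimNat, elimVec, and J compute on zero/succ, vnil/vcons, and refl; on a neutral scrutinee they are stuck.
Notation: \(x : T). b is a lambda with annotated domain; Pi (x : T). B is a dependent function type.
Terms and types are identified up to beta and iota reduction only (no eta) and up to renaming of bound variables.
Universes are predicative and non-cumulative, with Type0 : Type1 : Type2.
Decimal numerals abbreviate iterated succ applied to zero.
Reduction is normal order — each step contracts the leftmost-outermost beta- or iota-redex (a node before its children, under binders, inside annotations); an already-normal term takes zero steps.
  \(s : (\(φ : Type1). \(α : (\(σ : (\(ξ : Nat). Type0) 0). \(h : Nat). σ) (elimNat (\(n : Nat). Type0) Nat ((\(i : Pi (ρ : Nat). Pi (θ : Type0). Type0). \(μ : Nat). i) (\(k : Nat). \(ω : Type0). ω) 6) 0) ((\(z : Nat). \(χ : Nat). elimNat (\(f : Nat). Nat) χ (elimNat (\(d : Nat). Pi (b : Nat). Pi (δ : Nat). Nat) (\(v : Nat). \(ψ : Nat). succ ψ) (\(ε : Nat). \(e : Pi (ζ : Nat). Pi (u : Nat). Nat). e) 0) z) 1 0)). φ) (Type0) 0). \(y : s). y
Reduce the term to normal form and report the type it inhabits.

resulting normal form:
  \(s : Type0). \(φ : s). φ
type:
  Pi (s : Type0). Pi (φ : s). s


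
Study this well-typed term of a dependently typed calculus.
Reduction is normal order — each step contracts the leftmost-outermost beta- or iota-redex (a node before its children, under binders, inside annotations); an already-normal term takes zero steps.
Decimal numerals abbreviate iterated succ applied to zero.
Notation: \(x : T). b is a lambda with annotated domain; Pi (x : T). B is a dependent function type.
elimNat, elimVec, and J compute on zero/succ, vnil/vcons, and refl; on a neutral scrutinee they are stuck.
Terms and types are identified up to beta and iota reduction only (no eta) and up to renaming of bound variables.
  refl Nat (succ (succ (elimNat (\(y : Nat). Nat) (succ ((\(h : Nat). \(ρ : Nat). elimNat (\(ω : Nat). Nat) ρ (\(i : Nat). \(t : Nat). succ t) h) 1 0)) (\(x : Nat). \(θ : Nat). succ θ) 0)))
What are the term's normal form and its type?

normal form:
  refl Nat 4
inferred type:
  Eq Nat 4 4


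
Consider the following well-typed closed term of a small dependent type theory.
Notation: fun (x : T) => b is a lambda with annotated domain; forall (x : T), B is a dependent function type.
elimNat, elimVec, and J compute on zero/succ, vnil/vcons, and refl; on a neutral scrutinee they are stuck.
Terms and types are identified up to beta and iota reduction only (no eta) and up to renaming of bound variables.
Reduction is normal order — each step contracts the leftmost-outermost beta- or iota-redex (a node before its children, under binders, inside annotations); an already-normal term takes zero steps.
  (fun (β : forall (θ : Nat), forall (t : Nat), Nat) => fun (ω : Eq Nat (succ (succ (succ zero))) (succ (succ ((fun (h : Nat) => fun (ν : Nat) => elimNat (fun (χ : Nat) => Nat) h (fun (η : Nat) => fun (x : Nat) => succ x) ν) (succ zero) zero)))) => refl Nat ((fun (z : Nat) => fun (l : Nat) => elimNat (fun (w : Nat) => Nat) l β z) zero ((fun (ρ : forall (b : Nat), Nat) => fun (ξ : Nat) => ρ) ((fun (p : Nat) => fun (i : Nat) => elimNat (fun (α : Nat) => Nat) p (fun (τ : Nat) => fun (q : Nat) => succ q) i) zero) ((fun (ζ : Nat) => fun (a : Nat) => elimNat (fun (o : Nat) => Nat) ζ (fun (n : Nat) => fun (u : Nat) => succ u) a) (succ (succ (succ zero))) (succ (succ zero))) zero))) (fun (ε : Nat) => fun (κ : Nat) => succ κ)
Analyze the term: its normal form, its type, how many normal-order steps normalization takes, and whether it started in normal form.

normal form:
  fun (β : Eq Nat (succ (succ (succ zero))) (succ (succ (succ zero)))) => refl Nat zero
the term's type:
  forall (β : Eq Nat (succ (succ (succ zero))) (succ (succ (succ zero)))), Eq Nat zero zero
steps to reach normal form (normal order): 12
term was already normal: no
first redex: a beta-redex


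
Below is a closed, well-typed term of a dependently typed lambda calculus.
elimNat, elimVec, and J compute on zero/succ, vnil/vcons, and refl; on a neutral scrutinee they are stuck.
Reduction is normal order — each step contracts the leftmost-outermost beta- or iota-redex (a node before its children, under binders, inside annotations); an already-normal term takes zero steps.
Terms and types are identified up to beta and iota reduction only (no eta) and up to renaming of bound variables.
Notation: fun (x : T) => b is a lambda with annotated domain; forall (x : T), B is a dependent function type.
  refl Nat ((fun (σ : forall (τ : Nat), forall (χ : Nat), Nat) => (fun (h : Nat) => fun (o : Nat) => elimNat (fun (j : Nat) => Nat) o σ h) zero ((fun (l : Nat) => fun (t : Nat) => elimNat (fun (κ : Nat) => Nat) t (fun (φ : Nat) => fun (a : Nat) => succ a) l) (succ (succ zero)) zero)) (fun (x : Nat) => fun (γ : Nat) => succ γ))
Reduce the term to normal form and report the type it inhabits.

reduced normal form:
  refl Nat (succ (succ zero))
inferred type:
  Eq Nat (succ (succ zero)) (succ (succ zero))


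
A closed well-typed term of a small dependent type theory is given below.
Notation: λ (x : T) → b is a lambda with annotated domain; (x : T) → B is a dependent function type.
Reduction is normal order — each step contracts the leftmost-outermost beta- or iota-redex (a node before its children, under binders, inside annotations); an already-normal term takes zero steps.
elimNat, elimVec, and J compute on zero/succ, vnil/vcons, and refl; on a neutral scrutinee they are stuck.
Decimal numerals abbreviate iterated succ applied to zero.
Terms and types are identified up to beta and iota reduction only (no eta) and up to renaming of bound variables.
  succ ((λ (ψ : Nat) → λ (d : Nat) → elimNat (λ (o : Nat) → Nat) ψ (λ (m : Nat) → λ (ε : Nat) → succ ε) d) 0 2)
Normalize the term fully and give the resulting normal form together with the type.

normal form:
  3
inferred type:
  Nat


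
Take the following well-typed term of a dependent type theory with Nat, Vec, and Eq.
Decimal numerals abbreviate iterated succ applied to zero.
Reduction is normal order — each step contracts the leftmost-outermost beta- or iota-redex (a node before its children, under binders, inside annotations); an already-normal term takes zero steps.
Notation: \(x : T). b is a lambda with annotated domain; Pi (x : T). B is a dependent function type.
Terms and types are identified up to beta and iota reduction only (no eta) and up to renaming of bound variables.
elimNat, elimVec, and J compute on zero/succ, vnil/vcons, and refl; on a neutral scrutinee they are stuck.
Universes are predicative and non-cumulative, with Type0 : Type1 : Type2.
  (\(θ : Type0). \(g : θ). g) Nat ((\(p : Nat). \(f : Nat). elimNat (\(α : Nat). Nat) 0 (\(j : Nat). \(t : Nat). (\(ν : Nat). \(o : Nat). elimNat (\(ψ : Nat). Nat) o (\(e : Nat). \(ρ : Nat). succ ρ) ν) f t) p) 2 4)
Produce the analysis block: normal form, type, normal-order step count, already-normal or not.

normal form:
  8
the term's type:
  Nat
reduction steps (normal order): 41
already normal: no
first contracted redex: a beta-redex


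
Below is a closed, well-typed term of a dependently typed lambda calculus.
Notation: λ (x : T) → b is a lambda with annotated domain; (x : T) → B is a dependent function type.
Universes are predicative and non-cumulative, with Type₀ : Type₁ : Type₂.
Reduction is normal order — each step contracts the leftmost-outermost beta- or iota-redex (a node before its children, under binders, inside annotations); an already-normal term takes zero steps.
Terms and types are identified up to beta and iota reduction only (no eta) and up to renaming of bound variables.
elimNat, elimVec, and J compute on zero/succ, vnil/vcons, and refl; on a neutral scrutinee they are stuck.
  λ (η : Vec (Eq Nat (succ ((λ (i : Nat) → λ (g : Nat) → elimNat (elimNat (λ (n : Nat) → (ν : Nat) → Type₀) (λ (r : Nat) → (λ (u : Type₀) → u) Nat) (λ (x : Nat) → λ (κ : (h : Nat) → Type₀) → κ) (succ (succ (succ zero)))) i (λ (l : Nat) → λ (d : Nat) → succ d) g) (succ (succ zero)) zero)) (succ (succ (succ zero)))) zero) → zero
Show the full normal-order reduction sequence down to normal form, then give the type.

reduction (normal order):
  λ (η : Vec (Eq Nat (succ ((λ (i : Nat) → λ (g : Nat) → elimNat (elimNat (λ (n : Nat) → (ν : Nat) → Type₀) (λ (r : Nat) → (λ (u : Type₀) → u) Nat) (λ (x : Nat) → λ (κ : (h : Nat) → Type₀) → κ) (succ (succ (succ zero)))) i (λ (l : Nat) → λ (d : Nat) → succ d) g) (succ (succ zero)) zero)) (succ (succ (succ zero)))) zero) → zero
  ~> λ (η : Vec (Eq Nat (succ ((λ (i : Nat) → elimNat (elimNat (λ (g : Nat) → (n : Nat) → Type₀) (λ (ν : Nat) → (λ (r : Type₀) → r) Nat) (λ (u : Nat) → λ (x : (κ : Nat) → Type₀) → x) (succ (succ (succ zero)))) (succ (succ zero)) (λ (h : Nat) → λ (l : Nat) → succ l) i) zero)) (succ (succ (succ zero)))) zero) → zero
  ~> λ (η : Vec (Eq Nat (succ (elimNat (elimNat (λ (i : Nat) → (g : Nat) → Type₀) (λ (n : Nat) → (λ (ν : Type₀) → ν) Nat) (λ (r : Nat) → λ (u : (x : Nat) → Type₀) → u) (succ (succ (succ zero)))) (succ (succ zero)) (λ (κ : Nat) → λ (h : Nat) → succ h) zero)) (succ (succ (succ zero)))) zero) → zero
  ~> λ (η : Vec (Eq Nat (succ (succ (succ zero))) (succ (succ (succ zero)))) zero) → zero
inferred type:
  (η : Vec (Eq Nat (succ (succ (succ zero))) (succ (succ (succ zero)))) zero) → Nat
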